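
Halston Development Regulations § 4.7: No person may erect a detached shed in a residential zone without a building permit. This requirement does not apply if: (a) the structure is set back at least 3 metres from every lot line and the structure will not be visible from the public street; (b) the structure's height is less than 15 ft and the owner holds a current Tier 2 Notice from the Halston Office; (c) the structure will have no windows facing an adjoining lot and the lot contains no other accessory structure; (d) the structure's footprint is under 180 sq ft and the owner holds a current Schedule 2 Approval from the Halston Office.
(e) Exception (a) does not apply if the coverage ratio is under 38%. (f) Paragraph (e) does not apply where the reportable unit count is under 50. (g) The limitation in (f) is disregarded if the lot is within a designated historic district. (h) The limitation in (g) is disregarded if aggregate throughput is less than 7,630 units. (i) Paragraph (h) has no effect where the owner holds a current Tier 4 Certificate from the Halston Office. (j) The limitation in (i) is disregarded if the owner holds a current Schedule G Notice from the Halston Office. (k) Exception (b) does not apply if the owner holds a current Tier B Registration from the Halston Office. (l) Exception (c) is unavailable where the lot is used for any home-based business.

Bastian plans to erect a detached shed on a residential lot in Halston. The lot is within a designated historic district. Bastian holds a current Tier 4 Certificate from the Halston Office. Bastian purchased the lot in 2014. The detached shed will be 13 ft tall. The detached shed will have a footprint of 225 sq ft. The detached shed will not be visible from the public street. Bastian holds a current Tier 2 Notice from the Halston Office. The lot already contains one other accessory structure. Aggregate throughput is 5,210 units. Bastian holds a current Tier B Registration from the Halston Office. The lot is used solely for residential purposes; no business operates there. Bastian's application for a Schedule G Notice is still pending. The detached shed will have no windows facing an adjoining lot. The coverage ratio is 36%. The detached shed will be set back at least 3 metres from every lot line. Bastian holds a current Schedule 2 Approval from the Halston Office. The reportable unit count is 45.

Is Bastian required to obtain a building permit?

Yes — Bastian must obtain a building permit.

Exception (a): the setback is at least 3 m on every side; the structure will not be visible from the street — every condition holds. But applying paragraphs (e)–(j): (e) applies — the coverage ratio is 36%, under the 38% limit. (f) is engaged (the reportable unit count is 45, under the 50 limit), but yields to (g): (g) operates against (f): the lot is in a historic district. (h) would limit (g) — aggregate throughput is 5,210 units, less than the 7,630 units limit — but (i) sets (h) aside: (i) operates — a current Tier 4 Certificate is held. (j), which would lift (i), is not engaged — no current Schedule G Notice is held. Exception (a) does not apply.
All of (b)'s requirements are met (the structure's height is 13 ft, less than the 15 ft limit; a current Tier 2 Notice is held). But applying paragraph (k): (k) operates against (b): a current Tier B Registration is held. So (b) is unavailable.
Exception (c) requires that the lot contains no other accessory structure; but the lot already has another accessory structure, so (c) is unavailable.
Exception (d) does not apply: the structure's footprint is 225 sq ft, not under 180 sq ft.
No exception is made out. Bastian falls within the general rule.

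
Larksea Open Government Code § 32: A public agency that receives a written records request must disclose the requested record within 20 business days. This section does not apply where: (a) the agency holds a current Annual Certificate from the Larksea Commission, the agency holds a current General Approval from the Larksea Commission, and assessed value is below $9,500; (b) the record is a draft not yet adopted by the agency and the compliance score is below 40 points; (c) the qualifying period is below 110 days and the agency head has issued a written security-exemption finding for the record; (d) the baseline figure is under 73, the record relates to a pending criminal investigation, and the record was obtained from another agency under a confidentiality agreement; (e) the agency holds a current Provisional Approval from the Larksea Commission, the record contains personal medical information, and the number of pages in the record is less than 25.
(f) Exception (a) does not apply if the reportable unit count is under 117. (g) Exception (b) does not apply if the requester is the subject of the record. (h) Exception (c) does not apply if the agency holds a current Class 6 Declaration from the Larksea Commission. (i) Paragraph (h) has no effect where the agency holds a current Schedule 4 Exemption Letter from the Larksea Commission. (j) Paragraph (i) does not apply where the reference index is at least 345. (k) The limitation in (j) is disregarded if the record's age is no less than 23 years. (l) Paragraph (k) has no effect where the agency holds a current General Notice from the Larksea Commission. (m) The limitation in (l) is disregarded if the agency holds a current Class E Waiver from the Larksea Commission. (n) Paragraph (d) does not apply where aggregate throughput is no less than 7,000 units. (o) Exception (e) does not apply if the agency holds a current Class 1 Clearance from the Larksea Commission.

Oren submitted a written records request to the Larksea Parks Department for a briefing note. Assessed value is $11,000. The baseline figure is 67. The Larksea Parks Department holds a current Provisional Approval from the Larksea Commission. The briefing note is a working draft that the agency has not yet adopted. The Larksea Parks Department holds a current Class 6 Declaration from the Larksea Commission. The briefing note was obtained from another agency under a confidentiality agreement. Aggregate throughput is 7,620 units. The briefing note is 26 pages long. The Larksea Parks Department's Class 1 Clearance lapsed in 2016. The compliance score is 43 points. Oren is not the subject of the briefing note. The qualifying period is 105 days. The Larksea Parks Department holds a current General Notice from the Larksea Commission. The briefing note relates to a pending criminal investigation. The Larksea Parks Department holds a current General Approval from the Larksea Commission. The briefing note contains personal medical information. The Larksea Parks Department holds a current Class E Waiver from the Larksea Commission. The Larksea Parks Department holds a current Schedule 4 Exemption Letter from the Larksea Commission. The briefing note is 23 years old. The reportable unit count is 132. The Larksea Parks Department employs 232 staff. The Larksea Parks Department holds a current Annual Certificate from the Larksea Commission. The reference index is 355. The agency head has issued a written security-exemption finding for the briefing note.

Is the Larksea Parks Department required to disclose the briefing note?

Exception (a) does not apply: assessed value is $11,000, not below $9,500.
Exception (b) does not apply: the compliance score is 43 points, not below 40 points.
Exception (c)'s conditions are all satisfied: the qualifying period is 105 days, below the 110 days limit; a written security-exemption finding has been issued. Considering the limiting provisions: (h) is triggered (a current Class 6 Declaration is held), but is overridden by (i): (i) is triggered — a current Schedule 4 Exemption Letter is held. (j) would limit (i) — the reference index is 355, meeting the 345 threshold — but (k) sets (j) aside: (k) operates — the record's age is 23 years, meeting the 23 years threshold. (l) would limit (k) — a current General Notice is held — but (m) sets (l) aside: (m) operates against (l): a current Class E Waiver is held. So (c) applies.
Exception (d)'s conditions are all satisfied: the baseline figure is 67, under the 73 limit; the briefing note relates to a pending investigation; the briefing note was obtained under a confidentiality agreement. But applying paragraph (n): (n) operates — aggregate throughput is 7,620 units, meeting the 7,000 units threshold. (d) is therefore removed.
Exception (e) fails — the number of pages in the record is 26, not less than 25.

No — exception (c) applies; the Larksea Parks Department is not required to disclose the briefing note.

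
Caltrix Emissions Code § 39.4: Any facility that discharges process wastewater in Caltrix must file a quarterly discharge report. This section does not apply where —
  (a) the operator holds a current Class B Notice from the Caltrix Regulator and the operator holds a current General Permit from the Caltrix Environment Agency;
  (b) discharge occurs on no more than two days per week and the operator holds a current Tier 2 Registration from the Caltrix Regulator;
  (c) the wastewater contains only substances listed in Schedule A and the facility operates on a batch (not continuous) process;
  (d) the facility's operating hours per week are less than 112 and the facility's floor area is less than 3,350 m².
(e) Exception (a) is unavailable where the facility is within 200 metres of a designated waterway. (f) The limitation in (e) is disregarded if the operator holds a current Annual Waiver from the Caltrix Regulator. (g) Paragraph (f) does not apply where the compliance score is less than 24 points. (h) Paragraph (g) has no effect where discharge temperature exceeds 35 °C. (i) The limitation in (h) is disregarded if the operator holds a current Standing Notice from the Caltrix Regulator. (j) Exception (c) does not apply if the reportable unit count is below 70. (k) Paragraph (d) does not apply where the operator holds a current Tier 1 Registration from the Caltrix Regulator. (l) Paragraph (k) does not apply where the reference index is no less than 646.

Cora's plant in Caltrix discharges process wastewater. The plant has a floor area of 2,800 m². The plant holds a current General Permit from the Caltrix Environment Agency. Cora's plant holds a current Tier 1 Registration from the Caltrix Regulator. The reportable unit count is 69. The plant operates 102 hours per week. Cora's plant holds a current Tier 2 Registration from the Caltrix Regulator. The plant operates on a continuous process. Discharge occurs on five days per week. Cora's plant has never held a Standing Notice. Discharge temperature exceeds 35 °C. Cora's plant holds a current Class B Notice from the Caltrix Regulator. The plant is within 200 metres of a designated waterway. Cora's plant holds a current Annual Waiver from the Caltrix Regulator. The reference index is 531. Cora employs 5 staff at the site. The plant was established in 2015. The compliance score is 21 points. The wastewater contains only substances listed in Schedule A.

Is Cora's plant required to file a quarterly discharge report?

No — exception (a) applies; Cora's plant is not required to file a quarterly discharge report.

Exception (a) is satisfied on its face — a current Class B Notice is held; a current General Permit is held. As to paragraphs (e)–(i): (e) would limit (a) — the plant is within 200 m of a designated waterway — but (f) sets (e) aside: (f) operates against (e): a current Annual Waiver is held. (g) is triggered (the compliance score is 21 points, less than the 24 points limit), but yields to (h): (h) operates — discharge temperature exceeds 35 °C. (i), which would lift (h), is inapplicable — there is no Standing Notice in force. (a) remains available.
Exception (b) fails — discharge occurs on five days per week.
Exception (c) fails — the facility operates on a continuous process.
All of (d)'s requirements are met (the facility's operating hours per week are 102, less than the 112 limit; the facility's floor area is 2,800 m², less than the 3,350 m² limit). But applying paragraphs (k)–(l): (k) operates against (d): a current Tier 1 Registration is held. (l) is not engaged (the reference index is 531, short of 646), so (k) stands. (d) is therefore removed.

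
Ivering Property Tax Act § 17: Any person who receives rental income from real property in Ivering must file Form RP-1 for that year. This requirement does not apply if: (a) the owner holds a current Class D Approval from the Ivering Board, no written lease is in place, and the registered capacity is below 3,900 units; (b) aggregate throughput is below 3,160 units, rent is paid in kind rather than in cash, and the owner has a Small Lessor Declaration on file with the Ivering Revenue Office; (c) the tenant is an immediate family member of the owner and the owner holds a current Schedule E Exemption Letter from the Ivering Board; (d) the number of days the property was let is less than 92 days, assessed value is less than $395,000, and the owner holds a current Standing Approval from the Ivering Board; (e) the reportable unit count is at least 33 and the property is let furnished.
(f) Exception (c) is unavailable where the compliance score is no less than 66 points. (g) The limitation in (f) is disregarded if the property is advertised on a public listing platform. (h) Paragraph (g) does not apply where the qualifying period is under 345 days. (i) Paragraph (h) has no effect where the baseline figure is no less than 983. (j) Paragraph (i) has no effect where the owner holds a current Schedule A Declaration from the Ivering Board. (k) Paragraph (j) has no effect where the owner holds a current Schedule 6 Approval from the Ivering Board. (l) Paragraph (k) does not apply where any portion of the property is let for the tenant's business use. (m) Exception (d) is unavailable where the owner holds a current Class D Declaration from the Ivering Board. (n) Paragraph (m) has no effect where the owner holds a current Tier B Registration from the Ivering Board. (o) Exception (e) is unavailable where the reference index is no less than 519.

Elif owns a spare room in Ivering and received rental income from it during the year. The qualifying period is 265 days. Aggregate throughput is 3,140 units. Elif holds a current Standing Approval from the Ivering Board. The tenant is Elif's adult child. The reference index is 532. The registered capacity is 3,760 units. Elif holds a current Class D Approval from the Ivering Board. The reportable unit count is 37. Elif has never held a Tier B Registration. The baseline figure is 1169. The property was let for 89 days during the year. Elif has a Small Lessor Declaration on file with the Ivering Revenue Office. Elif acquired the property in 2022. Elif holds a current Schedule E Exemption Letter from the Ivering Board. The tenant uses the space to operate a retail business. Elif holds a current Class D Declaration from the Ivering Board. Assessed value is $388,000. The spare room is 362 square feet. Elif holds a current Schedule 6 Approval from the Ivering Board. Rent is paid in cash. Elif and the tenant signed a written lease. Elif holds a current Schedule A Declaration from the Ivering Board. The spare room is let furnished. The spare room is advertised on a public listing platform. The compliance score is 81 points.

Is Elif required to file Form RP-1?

Yes — Elif must file Form RP-1.

Exception (a) does not apply: a written lease is in place.
Exception (b) does not apply: rent is paid in cash.
Exception (c): the tenant is an immediate family member; a current Schedule E Exemption Letter is held — every condition holds. But applying paragraphs (f)–(l): (f) operates — the compliance score is 81 points, meeting the 66 points threshold. (g) would limit (f) — the property is publicly advertised — but (h) sets (g) aside: (h) operates against (g): the qualifying period is 265 days, under the 345 days limit. (i) is triggered (the baseline figure is 1,169, meeting the 983 threshold), but is set aside by (j): (j) operates against (i): a current Schedule A Declaration is held. (k) would limit (j) — a current Schedule 6 Approval is held — but (l) sets (k) aside: (l) operates — the space is let for business use. So (c) is unavailable.
Exception (d): the number of days the property was let is 89 days, less than the 92 days limit; assessed value is $388,000, less than the $395,000 limit; a current Standing Approval is held — every condition holds. Turning to paragraphs (m)–(n): (m) is triggered — a current Class D Declaration is held. (n) is inapplicable (no current Tier B Registration is held), so (m) stands. (d) is therefore removed.
All of (e)'s requirements are met (the reportable unit count is 37, meeting the 33 threshold; the property is let furnished). Turning to paragraph (o): (o) operates against (e): the reference index is 532, meeting the 519 threshold. Exception (e) does not apply.
No exception is made out. Elif falls within the general rule.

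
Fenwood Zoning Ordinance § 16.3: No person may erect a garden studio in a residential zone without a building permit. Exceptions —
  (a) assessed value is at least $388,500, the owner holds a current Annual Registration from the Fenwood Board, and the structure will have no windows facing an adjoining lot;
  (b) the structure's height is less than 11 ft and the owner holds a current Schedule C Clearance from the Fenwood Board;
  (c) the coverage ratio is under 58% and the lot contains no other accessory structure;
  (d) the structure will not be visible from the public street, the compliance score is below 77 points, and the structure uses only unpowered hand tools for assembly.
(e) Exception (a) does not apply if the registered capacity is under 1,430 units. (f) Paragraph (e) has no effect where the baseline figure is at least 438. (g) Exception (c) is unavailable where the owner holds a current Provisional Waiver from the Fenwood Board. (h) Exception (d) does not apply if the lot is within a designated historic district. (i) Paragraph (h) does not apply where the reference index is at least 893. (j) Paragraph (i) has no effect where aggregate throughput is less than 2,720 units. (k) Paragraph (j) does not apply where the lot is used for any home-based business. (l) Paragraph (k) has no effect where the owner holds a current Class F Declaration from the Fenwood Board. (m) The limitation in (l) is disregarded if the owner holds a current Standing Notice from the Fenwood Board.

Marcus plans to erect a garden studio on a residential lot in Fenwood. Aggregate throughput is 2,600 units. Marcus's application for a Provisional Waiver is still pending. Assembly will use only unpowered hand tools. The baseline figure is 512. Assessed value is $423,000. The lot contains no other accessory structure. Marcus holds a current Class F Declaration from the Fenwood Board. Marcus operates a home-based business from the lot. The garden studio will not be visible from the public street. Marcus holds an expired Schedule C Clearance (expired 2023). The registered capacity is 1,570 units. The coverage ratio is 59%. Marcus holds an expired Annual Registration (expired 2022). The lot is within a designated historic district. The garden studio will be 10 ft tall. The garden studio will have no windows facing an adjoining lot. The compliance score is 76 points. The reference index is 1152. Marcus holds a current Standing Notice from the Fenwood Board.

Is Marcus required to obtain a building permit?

No — exception (d) applies; Marcus does not need a building permit.

Exception (a) fails — the Annual Registration is not current.
Exception (b) requires that the owner holds a current Schedule C Clearance from the Fenwood Board; but no current Schedule C Clearance is held, so (b) is unavailable.
Exception (c) fails — the coverage ratio is 59%, not under 58%.
Exception (d): the structure will not be visible from the street; the compliance score is 76 points, below the 77 points limit; assembly uses only hand tools — every condition holds. Applying paragraphs (h)–(m): (h) applies (the lot is in a historic district), but is itself disapplied by (i): (i) operates against (h): the reference index is 1,152, meeting the 893 threshold. (j) operates (aggregate throughput is 2,600 units, less than the 2,720 units limit), but is displaced by (k): (k) operates against (j): a home-based business operates on the lot. (l) would limit (k) — a current Class F Declaration is held — but (m) sets (l) aside: (m) is engaged — a current Standing Notice is held. (d) remains available.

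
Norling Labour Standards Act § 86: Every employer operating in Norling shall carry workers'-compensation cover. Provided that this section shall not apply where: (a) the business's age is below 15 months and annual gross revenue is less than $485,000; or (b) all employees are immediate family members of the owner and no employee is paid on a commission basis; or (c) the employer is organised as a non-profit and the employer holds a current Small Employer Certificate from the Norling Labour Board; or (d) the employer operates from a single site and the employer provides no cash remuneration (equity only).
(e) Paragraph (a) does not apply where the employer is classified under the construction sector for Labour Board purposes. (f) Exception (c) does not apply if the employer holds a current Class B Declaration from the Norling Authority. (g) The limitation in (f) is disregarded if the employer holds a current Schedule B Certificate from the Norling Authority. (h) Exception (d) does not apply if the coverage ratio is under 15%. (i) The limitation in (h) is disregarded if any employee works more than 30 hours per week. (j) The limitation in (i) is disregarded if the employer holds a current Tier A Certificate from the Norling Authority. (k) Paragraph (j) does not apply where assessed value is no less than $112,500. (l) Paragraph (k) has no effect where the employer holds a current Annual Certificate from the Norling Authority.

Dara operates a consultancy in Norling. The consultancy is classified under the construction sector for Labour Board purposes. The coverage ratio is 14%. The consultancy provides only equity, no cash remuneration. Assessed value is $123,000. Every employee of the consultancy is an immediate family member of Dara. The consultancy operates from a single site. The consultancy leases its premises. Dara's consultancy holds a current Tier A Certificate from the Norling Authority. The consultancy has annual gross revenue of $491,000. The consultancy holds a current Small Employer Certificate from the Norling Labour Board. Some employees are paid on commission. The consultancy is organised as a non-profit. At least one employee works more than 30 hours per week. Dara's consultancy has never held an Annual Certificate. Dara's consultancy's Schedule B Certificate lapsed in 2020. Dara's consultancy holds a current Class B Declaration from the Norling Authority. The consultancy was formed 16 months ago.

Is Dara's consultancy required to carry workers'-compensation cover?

Exception (a) fails — the business's age is 16 months, not below 15 months.
Exception (b) does not apply: some employees are paid on commission.
Exception (c) is satisfied on its face — the employer is a non-profit; a current Small Employer Certificate is held. But applying paragraphs (f)–(g): (f) operates against (c): a current Class B Declaration is held. (g) is not triggered (there is no Schedule B Certificate in force), so (f) stands. (c) is therefore removed.
All of (d)'s requirements are met (the employer operates from a single site; remuneration is equity-only). As to paragraphs (h)–(l): (h) operates (the coverage ratio is 14%, under the 15% limit), but is overridden by (i): (i) operates against (h): at least one employee exceeds 30 hours/week. (j) would limit (i) — a current Tier A Certificate is held — but (k) sets (j) aside: (k) is engaged — assessed value is $123,000, meeting the $112,500 threshold. (l), which would lift (k), does not operate here — the Annual Certificate is not current. (d) remains available.

No — exception (d) applies; Dara's consultancy is not required to carry workers'-compensation cover.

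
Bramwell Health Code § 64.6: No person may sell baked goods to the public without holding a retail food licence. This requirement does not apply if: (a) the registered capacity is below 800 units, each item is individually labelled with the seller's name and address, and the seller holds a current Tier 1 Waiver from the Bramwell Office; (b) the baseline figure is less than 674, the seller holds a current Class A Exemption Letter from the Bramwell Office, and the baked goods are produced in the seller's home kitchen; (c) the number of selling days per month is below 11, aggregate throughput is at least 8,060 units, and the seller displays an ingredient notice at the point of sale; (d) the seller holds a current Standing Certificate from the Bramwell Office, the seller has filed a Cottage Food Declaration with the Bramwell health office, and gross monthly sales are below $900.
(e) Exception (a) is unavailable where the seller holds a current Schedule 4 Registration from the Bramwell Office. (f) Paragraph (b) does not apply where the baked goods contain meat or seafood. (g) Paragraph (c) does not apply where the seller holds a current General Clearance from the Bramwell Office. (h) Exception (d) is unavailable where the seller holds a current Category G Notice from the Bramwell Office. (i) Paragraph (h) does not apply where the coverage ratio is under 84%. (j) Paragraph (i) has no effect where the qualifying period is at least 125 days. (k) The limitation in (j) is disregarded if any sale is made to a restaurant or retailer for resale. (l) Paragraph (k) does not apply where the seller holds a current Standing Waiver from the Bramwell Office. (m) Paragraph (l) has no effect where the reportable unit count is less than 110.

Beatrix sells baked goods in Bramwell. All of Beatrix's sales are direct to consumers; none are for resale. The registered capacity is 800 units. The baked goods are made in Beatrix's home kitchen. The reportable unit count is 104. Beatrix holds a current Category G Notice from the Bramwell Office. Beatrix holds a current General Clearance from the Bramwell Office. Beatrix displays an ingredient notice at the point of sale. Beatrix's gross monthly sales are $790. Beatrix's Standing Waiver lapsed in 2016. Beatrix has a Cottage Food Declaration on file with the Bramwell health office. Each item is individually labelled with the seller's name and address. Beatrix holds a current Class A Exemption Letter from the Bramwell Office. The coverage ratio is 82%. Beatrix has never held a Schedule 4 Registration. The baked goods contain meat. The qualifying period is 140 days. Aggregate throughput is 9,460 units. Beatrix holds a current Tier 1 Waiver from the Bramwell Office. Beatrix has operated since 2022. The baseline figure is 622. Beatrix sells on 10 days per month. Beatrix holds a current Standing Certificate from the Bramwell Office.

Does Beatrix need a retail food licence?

Yes — Beatrix must hold a retail food licence.

Exception (a) fails — the registered capacity is 800 units, not below 800 units.
Exception (b): the baseline figure is 622, less than the 674 limit; a current Class A Exemption Letter is held; the baked goods are home-kitchen produced — every condition holds. Turning to paragraph (f): (f) operates — the baked goods contain meat. Exception (b) does not apply.
Exception (c) is satisfied on its face — the number of selling days per month is 10, below the 11 limit; aggregate throughput is 9,460 units, meeting the 8,060 units threshold; an ingredient notice is displayed. However, paragraph (g) must be considered: (g) is triggered — a current General Clearance is held. So (c) is unavailable.
All of (d)'s requirements are met (a current Standing Certificate is held; a Cottage Food Declaration is on file; gross monthly sales are $790, below the $900 limit). But applying paragraphs (h)–(m): (h) operates against (d): a current Category G Notice is held. (i) would limit (h) — the coverage ratio is 82%, under the 84% limit — but (j) sets (i) aside: (j) operates against (i): the qualifying period is 140 days, meeting the 125 days threshold. (k), which would lift (j), is inapplicable — no sales are for resale. (d) is therefore removed.
No exception is made out. Beatrix falls within the general rule.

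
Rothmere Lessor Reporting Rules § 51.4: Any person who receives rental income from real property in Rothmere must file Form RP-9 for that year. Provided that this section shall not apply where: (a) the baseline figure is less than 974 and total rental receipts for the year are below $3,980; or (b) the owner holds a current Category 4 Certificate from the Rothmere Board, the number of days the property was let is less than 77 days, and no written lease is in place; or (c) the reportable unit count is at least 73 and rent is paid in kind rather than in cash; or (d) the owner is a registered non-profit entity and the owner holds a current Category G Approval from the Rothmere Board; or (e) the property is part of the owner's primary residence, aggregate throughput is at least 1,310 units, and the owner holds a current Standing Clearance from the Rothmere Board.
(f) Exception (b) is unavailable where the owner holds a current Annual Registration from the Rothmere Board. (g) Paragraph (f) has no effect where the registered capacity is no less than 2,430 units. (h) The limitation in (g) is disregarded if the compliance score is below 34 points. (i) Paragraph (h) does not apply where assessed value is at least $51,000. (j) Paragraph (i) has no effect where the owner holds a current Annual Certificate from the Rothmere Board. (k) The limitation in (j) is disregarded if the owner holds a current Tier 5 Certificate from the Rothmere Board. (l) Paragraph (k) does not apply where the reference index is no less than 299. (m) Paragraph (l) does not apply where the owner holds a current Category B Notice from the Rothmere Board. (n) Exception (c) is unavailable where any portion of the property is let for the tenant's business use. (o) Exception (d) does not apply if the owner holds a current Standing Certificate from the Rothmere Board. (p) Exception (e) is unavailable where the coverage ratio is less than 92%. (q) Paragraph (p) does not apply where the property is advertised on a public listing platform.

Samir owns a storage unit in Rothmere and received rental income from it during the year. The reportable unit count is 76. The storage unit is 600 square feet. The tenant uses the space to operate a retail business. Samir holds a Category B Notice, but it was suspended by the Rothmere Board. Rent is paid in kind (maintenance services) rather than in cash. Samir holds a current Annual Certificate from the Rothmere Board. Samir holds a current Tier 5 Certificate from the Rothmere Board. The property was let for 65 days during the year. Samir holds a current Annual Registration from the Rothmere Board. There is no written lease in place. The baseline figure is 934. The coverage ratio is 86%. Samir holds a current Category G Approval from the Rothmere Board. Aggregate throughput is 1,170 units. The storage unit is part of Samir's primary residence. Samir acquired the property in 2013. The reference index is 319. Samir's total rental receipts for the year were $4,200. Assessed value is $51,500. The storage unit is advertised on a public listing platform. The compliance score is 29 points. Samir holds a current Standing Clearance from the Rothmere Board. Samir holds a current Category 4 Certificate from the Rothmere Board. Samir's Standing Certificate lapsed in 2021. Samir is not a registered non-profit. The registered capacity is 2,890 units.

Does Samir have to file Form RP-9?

Exception (a) does not apply: total rental receipts for the year are $4,200, not below $3,980.
Exception (b): a current Category 4 Certificate is held; the number of days the property was let is 65 days, less than the 77 days limit; there is no written lease — every condition holds. However, paragraphs (f)–(m) must be considered: (f) operates against (b): a current Annual Registration is held. (g) applies (the registered capacity is 2,890 units, meeting the 2,430 units threshold), but is overridden by (h): (h) operates against (g): the compliance score is 29 points, below the 34 points limit. (i) would limit (h) — assessed value is $51,500, meeting the $51,000 threshold — but (j) sets (i) aside: (j) operates against (i): a current Annual Certificate is held. (k) would limit (j) — a current Tier 5 Certificate is held — but (l) sets (k) aside: (l) operates against (k): the reference index is 319, meeting the 299 threshold. (m), which would lift (l), is not triggered — there is no Category B Notice in force. So (b) is unavailable.
Exception (c)'s conditions are all satisfied: the reportable unit count is 76, meeting the 73 threshold; rent is paid in kind. However, paragraph (n) must be considered: (n) operates against (c): the space is let for business use. (c) is therefore removed.
Exception (d) does not apply: Samir is not a registered non-profit.
Exception (e) requires that aggregate throughput is at least 1,310 units; but aggregate throughput is 1,170 units, short of 1,310 units, so (e) is unavailable.
No exception applies. The general rule governs.

Yes — Samir must file Form RP-9.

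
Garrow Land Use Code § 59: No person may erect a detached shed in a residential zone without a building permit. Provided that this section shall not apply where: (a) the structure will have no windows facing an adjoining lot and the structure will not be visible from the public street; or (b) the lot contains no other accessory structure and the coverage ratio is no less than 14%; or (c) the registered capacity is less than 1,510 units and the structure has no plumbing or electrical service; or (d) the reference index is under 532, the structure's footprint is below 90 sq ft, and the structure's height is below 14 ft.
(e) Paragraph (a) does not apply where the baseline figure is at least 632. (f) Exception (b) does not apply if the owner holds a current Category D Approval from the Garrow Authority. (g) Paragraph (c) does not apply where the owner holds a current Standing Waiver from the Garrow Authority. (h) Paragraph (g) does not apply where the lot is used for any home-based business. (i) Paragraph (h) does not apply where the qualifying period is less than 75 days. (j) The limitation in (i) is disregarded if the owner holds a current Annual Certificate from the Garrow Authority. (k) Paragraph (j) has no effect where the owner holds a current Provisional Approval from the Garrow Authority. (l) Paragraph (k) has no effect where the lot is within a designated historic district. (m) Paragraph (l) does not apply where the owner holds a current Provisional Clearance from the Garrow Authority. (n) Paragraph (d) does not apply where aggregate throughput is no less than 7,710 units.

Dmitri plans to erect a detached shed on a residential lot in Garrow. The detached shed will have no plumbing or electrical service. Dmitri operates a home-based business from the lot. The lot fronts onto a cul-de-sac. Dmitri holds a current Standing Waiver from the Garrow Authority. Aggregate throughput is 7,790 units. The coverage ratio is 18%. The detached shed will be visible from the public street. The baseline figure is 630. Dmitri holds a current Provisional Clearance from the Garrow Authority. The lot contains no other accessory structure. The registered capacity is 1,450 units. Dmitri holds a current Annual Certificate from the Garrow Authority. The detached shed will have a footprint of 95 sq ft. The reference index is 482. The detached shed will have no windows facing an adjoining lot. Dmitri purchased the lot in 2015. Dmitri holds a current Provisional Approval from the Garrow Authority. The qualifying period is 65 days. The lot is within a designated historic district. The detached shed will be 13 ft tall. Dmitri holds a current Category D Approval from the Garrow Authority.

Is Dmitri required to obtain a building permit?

Yes — Dmitri must obtain a building permit.

Exception (a) requires that the structure will not be visible from the public street; but the structure will be visible from the street, so (a) is unavailable.
Exception (b)'s conditions are all satisfied: the lot has no other accessory structure; the coverage ratio is 18%, meeting the 14% threshold. But: (f) operates against (b): a current Category D Approval is held. So (b) is unavailable.
Exception (c): the registered capacity is 1,450 units, less than the 1,510 units limit; there is no plumbing or electrical service — every condition holds. But applying paragraphs (g)–(m): (g) operates against (c): a current Standing Waiver is held. (h) is engaged (a home-based business operates on the lot), but yields to (i): (i) operates against (h): the qualifying period is 65 days, less than the 75 days limit. (j) applies (a current Annual Certificate is held), but is set aside by (k): (k) operates — a current Provisional Approval is held. (l) applies (the lot is in a historic district), but yields to (m): (m) is engaged — a current Provisional Clearance is held. Exception (c) does not apply.
Exception (d) fails — the structure's footprint is 95 sq ft, not below 90 sq ft.
Every exception is unavailable, so the rule governs.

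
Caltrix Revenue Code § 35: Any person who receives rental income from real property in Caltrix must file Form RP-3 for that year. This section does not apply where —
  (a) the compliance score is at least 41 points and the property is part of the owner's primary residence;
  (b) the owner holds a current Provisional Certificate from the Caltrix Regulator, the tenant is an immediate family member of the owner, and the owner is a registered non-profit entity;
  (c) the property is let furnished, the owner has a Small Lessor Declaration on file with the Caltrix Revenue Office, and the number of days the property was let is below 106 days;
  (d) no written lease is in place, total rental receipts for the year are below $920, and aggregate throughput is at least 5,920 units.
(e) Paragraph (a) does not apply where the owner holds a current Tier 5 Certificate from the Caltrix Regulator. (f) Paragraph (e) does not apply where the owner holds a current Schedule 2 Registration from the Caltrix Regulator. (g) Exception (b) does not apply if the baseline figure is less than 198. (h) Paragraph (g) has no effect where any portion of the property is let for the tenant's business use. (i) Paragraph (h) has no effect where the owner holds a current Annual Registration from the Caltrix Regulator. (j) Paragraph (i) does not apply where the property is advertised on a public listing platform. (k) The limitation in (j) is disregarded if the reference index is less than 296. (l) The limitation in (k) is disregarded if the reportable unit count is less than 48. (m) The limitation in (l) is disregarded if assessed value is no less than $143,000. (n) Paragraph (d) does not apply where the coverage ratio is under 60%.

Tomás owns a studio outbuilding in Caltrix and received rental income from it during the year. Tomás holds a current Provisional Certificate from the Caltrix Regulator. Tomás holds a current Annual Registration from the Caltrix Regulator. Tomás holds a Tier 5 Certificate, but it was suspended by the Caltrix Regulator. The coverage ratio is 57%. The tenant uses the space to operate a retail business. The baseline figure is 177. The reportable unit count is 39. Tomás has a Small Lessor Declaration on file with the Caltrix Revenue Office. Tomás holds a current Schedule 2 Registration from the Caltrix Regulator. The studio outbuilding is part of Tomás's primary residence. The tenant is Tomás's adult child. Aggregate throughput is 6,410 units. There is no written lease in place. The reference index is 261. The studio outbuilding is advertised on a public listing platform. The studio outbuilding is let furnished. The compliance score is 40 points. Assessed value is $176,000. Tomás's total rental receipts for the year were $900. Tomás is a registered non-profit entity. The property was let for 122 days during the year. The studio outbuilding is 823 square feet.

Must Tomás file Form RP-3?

Yes — Tomás must file Form RP-3.

Exception (a) requires that the compliance score is at least 41 points; but the compliance score is 40 points, short of 41 points, so (a) is unavailable.
Exception (b): a current Provisional Certificate is held; the tenant is an immediate family member; Tomás is a registered non-profit — every condition holds. Turning to paragraphs (g)–(m): (g) operates against (b): the baseline figure is 177, less than the 198 limit. (h) applies (the space is let for business use), but is itself disapplied by (i): (i) operates — a current Annual Registration is held. (j) applies (the property is publicly advertised), but is set aside by (k): (k) operates — the reference index is 261, less than the 296 limit. (l) would limit (k) — the reportable unit count is 39, less than the 48 limit — but (m) sets (l) aside: (m) is engaged — assessed value is $176,000, meeting the $143,000 threshold. (b) is therefore removed.
Exception (c) does not apply: the number of days the property was let is 122 days, not below 106 days.
Exception (d) is satisfied on its face — there is no written lease; total rental receipts for the year are $900, below the $920 limit; aggregate throughput is 6,410 units, meeting the 5,920 units threshold. But applying paragraph (n): (n) is engaged — the coverage ratio is 57%, under the 60% limit. So (d) is unavailable.
No exception is made out. Tomás falls within the general rule.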